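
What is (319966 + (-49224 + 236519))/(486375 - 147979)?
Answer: 507261/338396 ≈ 1.4990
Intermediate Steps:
(319966 + (-49224 + 236519))/(486375 - 147979) = (319966 + 187295)/338396 = 507261*(1/338396) = 507261/338396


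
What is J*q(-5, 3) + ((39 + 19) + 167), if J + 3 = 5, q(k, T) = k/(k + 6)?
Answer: 215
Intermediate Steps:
q(k, T) = k/(6 + k)
J = 2 (J = -3 + 5 = 2)
J*q(-5, 3) + ((39 + 19) + 167) = 2*(-5/(6 - 5)) + ((39 + 19) + 167) = 2*(-5/1) + (58 + 167) = 2*(-5*1) + 225 = 2*(-5) + 225 = -10 + 225 = 215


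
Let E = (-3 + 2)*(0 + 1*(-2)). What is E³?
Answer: 8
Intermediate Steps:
E = 2 (E = -(0 - 2) = -1*(-2) = 2)
E³ = 2³ = 8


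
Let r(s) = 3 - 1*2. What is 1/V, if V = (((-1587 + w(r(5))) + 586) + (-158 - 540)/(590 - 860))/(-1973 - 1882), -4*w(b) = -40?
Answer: 520425/133436 ≈ 3.9002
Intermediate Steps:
r(s) = 1 (r(s) = 3 - 2 = 1)
w(b) = 10 (w(b) = -¼*(-40) = 10)
V = 133436/520425 (V = (((-1587 + 10) + 586) + (-158 - 540)/(590 - 860))/(-1973 - 1882) = ((-1577 + 586) - 698/(-270))/(-3855) = (-991 - 698*(-1/270))*(-1/3855) = (-991 + 349/135)*(-1/3855) = -133436/135*(-1/3855) = 133436/520425 ≈ 0.25640)
1/V = 1/(133436/520425) = 520425/133436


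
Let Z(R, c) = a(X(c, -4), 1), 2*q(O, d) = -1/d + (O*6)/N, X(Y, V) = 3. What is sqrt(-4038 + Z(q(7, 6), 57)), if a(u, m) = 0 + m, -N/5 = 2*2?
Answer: I*sqrt(4037) ≈ 63.537*I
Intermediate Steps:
N = -20 (N = -10*2 = -5*4 = -20)
q(O, d) = -3*O/20 - 1/(2*d) (q(O, d) = (-1/d + (O*6)/(-20))/2 = (-1/d + (6*O)*(-1/20))/2 = (-1/d - 3*O/10)/2 = -3*O/20 - 1/(2*d))
a(u, m) = m
Z(R, c) = 1
sqrt(-4038 + Z(q(7, 6), 57)) = sqrt(-4038 + 1) = sqrt(-4037) = I*sqrt(4037)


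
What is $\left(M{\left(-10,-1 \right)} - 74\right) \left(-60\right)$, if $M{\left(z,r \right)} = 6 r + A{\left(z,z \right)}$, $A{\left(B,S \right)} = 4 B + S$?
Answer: $7800$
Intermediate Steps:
$A{\left(B,S \right)} = S + 4 B$
$M{\left(z,r \right)} = 5 z + 6 r$ ($M{\left(z,r \right)} = 6 r + \left(z + 4 z\right) = 6 r + 5 z = 5 z + 6 r$)
$\left(M{\left(-10,-1 \right)} - 74\right) \left(-60\right) = \left(\left(5 \left(-10\right) + 6 \left(-1\right)\right) - 74\right) \left(-60\right) = \left(\left(-50 - 6\right) - 74\right) \left(-60\right) = \left(-56 - 74\right) \left(-60\right) = \left(-130\right) \left(-60\right) = 7800$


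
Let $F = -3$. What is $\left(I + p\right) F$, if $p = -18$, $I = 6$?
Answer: $36$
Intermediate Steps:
$\left(I + p\right) F = \left(6 - 18\right) \left(-3\right) = \left(-12\right) \left(-3\right) = 36$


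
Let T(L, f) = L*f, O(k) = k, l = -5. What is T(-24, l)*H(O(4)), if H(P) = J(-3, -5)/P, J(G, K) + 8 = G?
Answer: -330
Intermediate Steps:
J(G, K) = -8 + G
H(P) = -11/P (H(P) = (-8 - 3)/P = -11/P)
T(-24, l)*H(O(4)) = (-24*(-5))*(-11/4) = 120*(-11*1/4) = 120*(-11/4) = -330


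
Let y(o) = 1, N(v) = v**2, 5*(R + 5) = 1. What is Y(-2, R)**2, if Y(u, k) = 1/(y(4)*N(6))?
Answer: 1/1296 ≈ 0.00077160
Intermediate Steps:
R = -24/5 (R = -5 + (1/5)*1 = -5 + 1/5 = -24/5 ≈ -4.8000)
Y(u, k) = 1/36 (Y(u, k) = 1/(1*6**2) = 1/(1*36) = 1/36)
Y(-2, R)**2 = (1/36)**2 = 1/1296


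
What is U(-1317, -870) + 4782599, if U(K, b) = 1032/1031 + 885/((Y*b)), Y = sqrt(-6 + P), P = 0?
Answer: 4930860601/1031 + 59*I*sqrt(6)/348 ≈ 4.7826e+6 + 0.41529*I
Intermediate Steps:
Y = I*sqrt(6) (Y = sqrt(-6 + 0) = sqrt(-6) = I*sqrt(6) ≈ 2.4495*I)
U(K, b) = 1032/1031 - 295*I*sqrt(6)/(2*b) (U(K, b) = 1032/1031 + 885/(((I*sqrt(6))*b)) = 1032*(1/1031) + 885/((I*b*sqrt(6))) = 1032/1031 + 885*(-I*sqrt(6)/(6*b)) = 1032/1031 - 295*I*sqrt(6)/(2*b))
U(-1317, -870) + 4782599 = (1/2062)*(2064*(-870) - 304145*I*sqrt(6))/(-870) + 4782599 = (1/2062)*(-1/870)*(-1795680 - 304145*I*sqrt(6)) + 4782599 = (1032/1031 + 59*I*sqrt(6)/348) + 4782599 = 4930860601/1031 + 59*I*sqrt(6)/348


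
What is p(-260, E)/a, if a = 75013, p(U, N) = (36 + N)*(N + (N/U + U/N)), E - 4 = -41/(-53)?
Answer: -374523059109/13860603588260 ≈ -0.027021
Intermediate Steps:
E = 253/53 (E = 4 - 41/(-53) = 4 - 41*(-1/53) = 4 + 41/53 = 253/53 ≈ 4.7736)
p(U, N) = (36 + N)*(N + N/U + U/N)
p(-260, E)/a = (-260 + (253/53)² + 36*(253/53) + (253/53)²/(-260) + 36*(253/53)/(-260) + 36*(-260)/(253/53))/75013 = (-260 + 64009/2809 + 9108/53 + (64009/2809)*(-1/260) + 36*(253/53)*(-1/260) + 36*(-260)*(53/253))*(1/75013) = (-260 + 64009/2809 + 9108/53 - 64009/730340 - 2277/3445 - 496080/253)*(1/75013) = -374523059109/184776020*1/75013 = -374523059109/13860603588260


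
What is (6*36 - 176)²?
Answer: 1600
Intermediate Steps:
(6*36 - 176)² = (216 - 176)² = 40² = 1600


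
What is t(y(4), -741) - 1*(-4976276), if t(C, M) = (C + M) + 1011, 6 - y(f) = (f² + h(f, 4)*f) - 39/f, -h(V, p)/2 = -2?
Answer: 19906119/4 ≈ 4.9765e+6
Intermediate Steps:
h(V, p) = 4 (h(V, p) = -2*(-2) = 4)
y(f) = 6 - f² - 4*f + 39/f (y(f) = 6 - ((f² + 4*f) - 39/f) = 6 - (f² - 39/f + 4*f) = 6 + (-f² - 4*f + 39/f) = 6 - f² - 4*f + 39/f)
t(C, M) = 1011 + C + M
t(y(4), -741) - 1*(-4976276) = (1011 + (6 - 1*4² - 4*4 + 39/4) - 741) - 1*(-4976276) = (1011 + (6 - 1*16 - 16 + 39*(¼)) - 741) + 4976276 = (1011 + (6 - 16 - 16 + 39/4) - 741) + 4976276 = (1011 - 65/4 - 741) + 4976276 = 1015/4 + 4976276 = 19906119/4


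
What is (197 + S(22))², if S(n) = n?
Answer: 47961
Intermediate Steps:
(197 + S(22))² = (197 + 22)² = 219² = 47961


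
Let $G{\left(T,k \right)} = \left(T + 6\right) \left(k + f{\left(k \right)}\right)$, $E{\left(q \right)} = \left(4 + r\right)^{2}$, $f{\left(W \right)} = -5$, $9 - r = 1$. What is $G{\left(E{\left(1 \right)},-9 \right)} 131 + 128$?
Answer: $-274972$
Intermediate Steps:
$r = 8$ ($r = 9 - 1 = 8$)
$E{\left(q \right)} = 144$ ($E{\left(q \right)} = \left(4 + 8\right)^{2} = 12^{2} = 144$)
$G{\left(T,k \right)} = \left(-5 + k\right) \left(6 + T\right)$ ($G{\left(T,k \right)} = \left(T + 6\right) \left(k - 5\right) = \left(6 + T\right) \left(-5 + k\right) = \left(-5 + k\right) \left(6 + T\right)$)
$G{\left(E{\left(1 \right)},-9 \right)} 131 + 128 = \left(-30 - 720 + 6 \left(-9\right) + 144 \left(-9\right)\right) 131 + 128 = \left(-30 - 720 - 54 - 1296\right) 131 + 128 = \left(-2100\right) 131 + 128 = -275100 + 128 = -274972$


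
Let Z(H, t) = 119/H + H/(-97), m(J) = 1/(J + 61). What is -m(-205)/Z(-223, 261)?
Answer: 21631/5498784 ≈ 0.0039338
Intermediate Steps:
m(J) = 1/(61 + J)
Z(H, t) = 119/H - H/97 (Z(H, t) = 119/H + H*(-1/97) = 119/H - H/97)
-m(-205)/Z(-223, 261) = -1/((61 - 205)*(119/(-223) - 1/97*(-223))) = -1/((-144)*(119*(-1/223) + 223/97)) = -(-1)/(144*(-119/223 + 223/97)) = -(-1)/(144*38186/21631) = -(-1)*21631/(144*38186) = -1*(-21631/5498784) = 21631/5498784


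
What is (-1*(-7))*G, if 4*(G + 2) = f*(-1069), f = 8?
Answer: -14980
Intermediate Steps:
G = -2140 (G = -2 + (8*(-1069))/4 = -2 + (¼)*(-8552) = -2 - 2138 = -2140)
(-1*(-7))*G = -1*(-7)*(-2140) = 7*(-2140) = -14980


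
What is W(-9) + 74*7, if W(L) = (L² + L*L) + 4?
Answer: 684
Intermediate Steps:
W(L) = 4 + 2*L² (W(L) = (L² + L²) + 4 = 2*L² + 4 = 4 + 2*L²)
W(-9) + 74*7 = (4 + 2*(-9)²) + 74*7 = (4 + 2*81) + 518 = (4 + 162) + 518 = 166 + 518 = 684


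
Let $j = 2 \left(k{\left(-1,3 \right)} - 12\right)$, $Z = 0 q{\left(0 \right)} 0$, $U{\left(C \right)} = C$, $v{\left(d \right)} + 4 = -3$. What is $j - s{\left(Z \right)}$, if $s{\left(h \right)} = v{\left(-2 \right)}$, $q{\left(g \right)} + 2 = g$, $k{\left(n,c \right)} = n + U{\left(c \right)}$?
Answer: $-13$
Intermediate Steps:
$v{\left(d \right)} = -7$ ($v{\left(d \right)} = -4 - 3 = -7$)
$k{\left(n,c \right)} = c + n$ ($k{\left(n,c \right)} = n + c = c + n$)
$q{\left(g \right)} = -2 + g$
$Z = 0$ ($Z = 0 \left(-2 + 0\right) 0 = 0 \left(-2\right) 0 = 0 \cdot 0 = 0$)
$j = -20$ ($j = 2 \left(\left(3 - 1\right) - 12\right) = 2 \left(2 - 12\right) = 2 \left(-10\right) = -20$)
$s{\left(h \right)} = -7$
$j - s{\left(Z \right)} = -20 - -7 = -20 + 7 = -13$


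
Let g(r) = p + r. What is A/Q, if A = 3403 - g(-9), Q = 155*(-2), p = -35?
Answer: -3447/310 ≈ -11.119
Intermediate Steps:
g(r) = -35 + r
Q = -310
A = 3447 (A = 3403 - (-35 - 9) = 3403 - 1*(-44) = 3403 + 44 = 3447)
A/Q = 3447/(-310) = 3447*(-1/310) = -3447/310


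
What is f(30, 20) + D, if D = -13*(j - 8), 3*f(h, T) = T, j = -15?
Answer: 917/3 ≈ 305.67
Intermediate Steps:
f(h, T) = T/3
D = 299 (D = -13*(-15 - 8) = -13*(-23) = 299)
f(30, 20) + D = (⅓)*20 + 299 = 20/3 + 299 = 917/3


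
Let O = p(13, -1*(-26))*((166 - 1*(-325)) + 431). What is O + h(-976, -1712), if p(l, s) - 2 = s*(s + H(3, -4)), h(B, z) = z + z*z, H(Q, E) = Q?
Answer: 3626264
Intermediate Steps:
h(B, z) = z + z²
p(l, s) = 2 + s*(3 + s) (p(l, s) = 2 + s*(s + 3) = 2 + s*(3 + s))
O = 697032 (O = (2 + (-1*(-26))² + 3*(-1*(-26)))*((166 - 1*(-325)) + 431) = (2 + 26² + 3*26)*((166 + 325) + 431) = (2 + 676 + 78)*(491 + 431) = 756*922 = 697032)
O + h(-976, -1712) = 697032 - 1712*(1 - 1712) = 697032 - 1712*(-1711) = 697032 + 2929232 = 3626264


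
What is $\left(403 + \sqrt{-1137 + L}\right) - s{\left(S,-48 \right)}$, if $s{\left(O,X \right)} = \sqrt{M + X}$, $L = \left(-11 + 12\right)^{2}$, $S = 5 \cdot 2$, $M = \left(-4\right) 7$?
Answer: $403 - 2 i \sqrt{19} + 4 i \sqrt{71} \approx 403.0 + 24.987 i$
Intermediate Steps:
$M = -28$
$S = 10$
$L = 1$ ($L = 1^{2} = 1$)
$s{\left(O,X \right)} = \sqrt{-28 + X}$
$\left(403 + \sqrt{-1137 + L}\right) - s{\left(S,-48 \right)} = \left(403 + \sqrt{-1137 + 1}\right) - \sqrt{-28 - 48} = \left(403 + \sqrt{-1136}\right) - \sqrt{-76} = \left(403 + 4 i \sqrt{71}\right) - 2 i \sqrt{19} = 403 - 2 i \sqrt{19} + 4 i \sqrt{71}$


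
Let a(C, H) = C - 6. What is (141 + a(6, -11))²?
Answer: 19881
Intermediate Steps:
a(C, H) = -6 + C
(141 + a(6, -11))² = (141 + (-6 + 6))² = (141 + 0)² = 141² = 19881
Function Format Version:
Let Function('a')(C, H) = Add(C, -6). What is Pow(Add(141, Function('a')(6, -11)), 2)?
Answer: 19881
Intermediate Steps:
Function('a')(C, H) = Add(-6, C)
Pow(Add(141, Function('a')(6, -11)), 2) = Pow(Add(141, Add(-6, 6)), 2) = Pow(Add(141, 0), 2) = Pow(141, 2) = 19881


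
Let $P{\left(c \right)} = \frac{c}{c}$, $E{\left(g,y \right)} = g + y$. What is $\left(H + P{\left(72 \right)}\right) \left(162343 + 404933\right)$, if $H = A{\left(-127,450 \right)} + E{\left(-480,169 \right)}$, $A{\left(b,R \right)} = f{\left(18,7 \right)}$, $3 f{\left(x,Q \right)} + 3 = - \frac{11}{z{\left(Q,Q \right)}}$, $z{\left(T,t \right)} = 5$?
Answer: $- \frac{884194192}{5} \approx -1.7684 \cdot 10^{8}$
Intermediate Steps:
$P{\left(c \right)} = 1$
$f{\left(x,Q \right)} = - \frac{26}{15}$ ($f{\left(x,Q \right)} = -1 + \frac{\left(-11\right) \frac{1}{5}}{3} = -1 + \frac{1}{3} \left(- \frac{11}{5}\right) = -1 - \frac{11}{15} = - \frac{26}{15}$)
$A{\left(b,R \right)} = - \frac{26}{15}$
$H = - \frac{4691}{15}$ ($H = - \frac{26}{15} + \left(-480 + 169\right) = - \frac{26}{15} - 311 = - \frac{4691}{15} \approx -312.73$)
$\left(H + P{\left(72 \right)}\right) \left(162343 + 404933\right) = \left(- \frac{4691}{15} + 1\right) \left(162343 + 404933\right) = \left(- \frac{4676}{15}\right) 567276 = - \frac{884194192}{5}$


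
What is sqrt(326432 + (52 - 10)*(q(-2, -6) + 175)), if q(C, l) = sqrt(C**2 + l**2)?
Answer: sqrt(333782 + 84*sqrt(10)) ≈ 577.97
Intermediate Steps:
sqrt(326432 + (52 - 10)*(q(-2, -6) + 175)) = sqrt(326432 + (52 - 10)*(sqrt((-2)**2 + (-6)**2) + 175)) = sqrt(326432 + 42*(sqrt(4 + 36) + 175)) = sqrt(326432 + 42*(sqrt(40) + 175)) = sqrt(326432 + 42*(2*sqrt(10) + 175)) = sqrt(326432 + 42*(175 + 2*sqrt(10))) = sqrt(326432 + (7350 + 84*sqrt(10))) = sqrt(333782 + 84*sqrt(10))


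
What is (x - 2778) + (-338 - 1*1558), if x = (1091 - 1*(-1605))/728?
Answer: -424997/91 ≈ -4670.3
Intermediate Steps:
x = 337/91 (x = (1091 + 1605)*(1/728) = 2696*(1/728) = 337/91 ≈ 3.7033)
(x - 2778) + (-338 - 1*1558) = (337/91 - 2778) + (-338 - 1*1558) = -252461/91 + (-338 - 1558) = -252461/91 - 1896 = -424997/91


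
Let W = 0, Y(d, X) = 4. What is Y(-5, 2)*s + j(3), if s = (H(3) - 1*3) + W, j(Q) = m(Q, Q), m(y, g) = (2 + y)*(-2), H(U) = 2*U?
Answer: 2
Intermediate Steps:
m(y, g) = -4 - 2*y
j(Q) = -4 - 2*Q
s = 3 (s = (2*3 - 1*3) + 0 = (6 - 3) + 0 = 3 + 0 = 3)
Y(-5, 2)*s + j(3) = 4*3 + (-4 - 2*3) = 12 + (-4 - 6) = 12 - 10 = 2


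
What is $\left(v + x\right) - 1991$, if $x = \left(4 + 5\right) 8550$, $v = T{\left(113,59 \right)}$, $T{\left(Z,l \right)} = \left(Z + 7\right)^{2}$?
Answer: $89359$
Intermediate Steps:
$T{\left(Z,l \right)} = \left(7 + Z\right)^{2}$
$v = 14400$ ($v = \left(7 + 113\right)^{2} = 120^{2} = 14400$)
$x = 76950$ ($x = 9 \cdot 8550 = 76950$)
$\left(v + x\right) - 1991 = \left(14400 + 76950\right) - 1991 = 91350 - 1991 = 89359$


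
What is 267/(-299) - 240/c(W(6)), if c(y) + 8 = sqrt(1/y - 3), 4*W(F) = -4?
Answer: 138981/5083 + 120*I/17 ≈ 27.342 + 7.0588*I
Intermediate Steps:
W(F) = -1 (W(F) = (1/4)*(-4) = -1)
c(y) = -8 + sqrt(-3 + 1/y) (c(y) = -8 + sqrt(1/y - 3) = -8 + sqrt(-3 + 1/y))
267/(-299) - 240/c(W(6)) = 267/(-299) - 240/(-8 + sqrt(-3 + 1/(-1))) = 267*(-1/299) - 240/(-8 + sqrt(-3 - 1)) = -267/299 - 240/(-8 + sqrt(-4)) = -267/299 - 240*(-8 - 2*I)/68 = -267/299 - 60*(-8 - 2*I)/17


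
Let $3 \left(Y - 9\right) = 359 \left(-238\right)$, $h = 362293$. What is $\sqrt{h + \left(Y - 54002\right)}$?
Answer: $\frac{\sqrt{2518374}}{3} \approx 528.98$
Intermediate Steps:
$Y = - \frac{85415}{3}$ ($Y = 9 + \frac{359 \left(-238\right)}{3} = 9 + \frac{1}{3} \left(-85442\right) = 9 - \frac{85442}{3} = - \frac{85415}{3} \approx -28472.0$)
$\sqrt{h + \left(Y - 54002\right)} = \sqrt{362293 - \frac{247421}{3}} = \sqrt{\frac{839458}{3}} = \frac{\sqrt{2518374}}{3}$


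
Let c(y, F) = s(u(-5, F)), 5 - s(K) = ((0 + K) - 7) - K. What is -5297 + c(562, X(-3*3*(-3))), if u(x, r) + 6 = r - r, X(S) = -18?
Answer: -5285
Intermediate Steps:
u(x, r) = -6 (u(x, r) = -6 + (r - r) = -6 + 0 = -6)
s(K) = 12 (s(K) = 5 - (((0 + K) - 7) - K) = 5 - ((K - 7) - K) = 5 - ((-7 + K) - K) = 5 - 1*(-7) = 5 + 7 = 12)
c(y, F) = 12
-5297 + c(562, X(-3*3*(-3))) = -5297 + 12 = -5285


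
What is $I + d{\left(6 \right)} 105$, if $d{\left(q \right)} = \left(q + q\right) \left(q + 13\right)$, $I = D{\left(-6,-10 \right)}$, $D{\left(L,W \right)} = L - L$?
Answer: $23940$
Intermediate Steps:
$D{\left(L,W \right)} = 0$
$I = 0$
$d{\left(q \right)} = 2 q \left(13 + q\right)$
$I + d{\left(6 \right)} 105 = 0 + 2 \cdot 6 \left(13 + 6\right) 105 = 0 + 2 \cdot 6 \cdot 19 \cdot 105 = 0 + 228 \cdot 105 = 0 + 23940 = 23940$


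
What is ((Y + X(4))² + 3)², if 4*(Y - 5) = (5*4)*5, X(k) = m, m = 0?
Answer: 815409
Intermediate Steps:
X(k) = 0
Y = 30 (Y = 5 + ((5*4)*5)/4 = 5 + (20*5)/4 = 5 + (¼)*100 = 5 + 25 = 30)
((Y + X(4))² + 3)² = ((30 + 0)² + 3)² = (30² + 3)² = (900 + 3)² = 903² = 815409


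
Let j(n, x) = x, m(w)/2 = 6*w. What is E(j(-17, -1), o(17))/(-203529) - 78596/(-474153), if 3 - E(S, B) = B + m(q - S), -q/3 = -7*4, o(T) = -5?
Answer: 5492136040/32167961979 ≈ 0.17073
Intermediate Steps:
q = 84 (q = -(-21)*4 = -3*(-28) = 84)
m(w) = 12*w (m(w) = 2*(6*w) = 12*w)
E(S, B) = -1005 - B + 12*S (E(S, B) = 3 - (B + 12*(84 - S)) = 3 - (B + (1008 - 12*S)) = 3 - (1008 + B - 12*S) = 3 + (-1008 - B + 12*S) = -1005 - B + 12*S)
E(j(-17, -1), o(17))/(-203529) - 78596/(-474153) = (-1005 - 1*(-5) + 12*(-1))/(-203529) - 78596/(-474153) = (-1005 + 5 - 12)*(-1/203529) - 78596*(-1/474153) = -1012*(-1/203529) + 78596/474153 = 1012/203529 + 78596/474153 = 5492136040/32167961979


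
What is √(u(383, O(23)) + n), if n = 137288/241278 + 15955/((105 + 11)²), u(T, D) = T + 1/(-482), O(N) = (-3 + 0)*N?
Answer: √4376300496852635799771/3372583884 ≈ 19.615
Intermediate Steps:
O(N) = -3*N
u(T, D) = -1/482 + T (u(T, D) = T - 1/482 = -1/482 + T)
n = 2848468909/1623318384 (n = 137288*(1/241278) + 15955/(116²) = 68644/120639 + 15955/13456 = 2848468909/1623318384 ≈ 1.7547)
√(u(383, O(23)) + n) = √((-1/482 + 383) + 2848468909/1623318384) = √(184605/482 + 2848468909/1623318384) = √(150522826146229/391219730544) = √4376300496852635799771/3372583884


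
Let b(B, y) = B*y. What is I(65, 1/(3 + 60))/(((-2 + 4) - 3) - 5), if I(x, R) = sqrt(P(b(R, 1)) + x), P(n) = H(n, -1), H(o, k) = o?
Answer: -32*sqrt(7)/63 ≈ -1.3439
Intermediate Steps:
P(n) = n
I(x, R) = sqrt(R + x) (I(x, R) = sqrt(R*1 + x) = sqrt(R + x))
I(65, 1/(3 + 60))/(((-2 + 4) - 3) - 5) = sqrt(1/(3 + 60) + 65)/(((-2 + 4) - 3) - 5) = sqrt(1/63 + 65)/((2 - 3) - 5) = sqrt(1/63 + 65)/(-1 - 5) = sqrt(4096/63)/(-6) = (64*sqrt(7)/21)*(-1/6) = -32*sqrt(7)/63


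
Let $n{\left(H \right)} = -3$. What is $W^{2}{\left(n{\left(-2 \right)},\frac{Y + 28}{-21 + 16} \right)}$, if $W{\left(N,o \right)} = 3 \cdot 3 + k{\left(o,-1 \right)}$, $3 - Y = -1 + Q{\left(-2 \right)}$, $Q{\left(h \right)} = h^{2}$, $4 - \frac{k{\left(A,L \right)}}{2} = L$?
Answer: $361$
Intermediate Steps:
$k{\left(A,L \right)} = 8 - 2 L$
$Y = 0$ ($Y = 3 - \left(-1 + \left(-2\right)^{2}\right) = 3 - \left(-1 + 4\right) = 3 - 3 = 0$)
$W{\left(N,o \right)} = 19$ ($W{\left(N,o \right)} = 3 \cdot 3 + \left(8 - -2\right) = 9 + \left(8 + 2\right) = 9 + 10 = 19$)
$W^{2}{\left(n{\left(-2 \right)},\frac{Y + 28}{-21 + 16} \right)} = 19^{2} = 361$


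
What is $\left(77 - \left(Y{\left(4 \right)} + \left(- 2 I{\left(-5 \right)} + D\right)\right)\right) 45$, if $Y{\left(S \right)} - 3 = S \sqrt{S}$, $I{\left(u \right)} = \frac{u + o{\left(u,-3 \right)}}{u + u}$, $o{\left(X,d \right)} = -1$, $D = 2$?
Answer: $2934$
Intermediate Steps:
$I{\left(u \right)} = \frac{-1 + u}{2 u}$ ($I{\left(u \right)} = \frac{u - 1}{u + u} = \frac{-1 + u}{2 u}$)
$Y{\left(S \right)} = 3 + S^{\frac{3}{2}}$ ($Y{\left(S \right)} = 3 + S \sqrt{S} = 3 + S^{\frac{3}{2}}$)
$\left(77 - \left(Y{\left(4 \right)} + \left(- 2 I{\left(-5 \right)} + D\right)\right)\right) 45 = \left(77 - \left(\left(3 + 4^{\frac{3}{2}}\right) + \left(- 2 \frac{-1 - 5}{2 \left(-5\right)} + 2\right)\right)\right) 45 = \left(77 - \left(\left(3 + 8\right) + \left(- 2 \cdot \frac{1}{2} \left(- \frac{1}{5}\right) \left(-6\right) + 2\right)\right)\right) 45 = \left(77 - \left(11 + \left(\left(-2\right) \frac{3}{5} + 2\right)\right)\right) 45 = \left(77 - \left(11 + \left(- \frac{6}{5} + 2\right)\right)\right) 45 = \left(77 - \left(11 + \frac{4}{5}\right)\right) 45 = \left(77 - \frac{59}{5}\right) 45 = \frac{326}{5} \cdot 45 = 2934$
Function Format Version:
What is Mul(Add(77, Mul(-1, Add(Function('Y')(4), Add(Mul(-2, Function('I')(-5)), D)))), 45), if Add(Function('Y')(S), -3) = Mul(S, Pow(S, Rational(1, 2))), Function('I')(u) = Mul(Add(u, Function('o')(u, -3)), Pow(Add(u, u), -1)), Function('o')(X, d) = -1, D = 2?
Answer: 2934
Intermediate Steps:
Function('I')(u) = Mul(Rational(1, 2), Pow(u, -1), Add(-1, u)) (Function('I')(u) = Mul(Add(u, -1), Pow(Add(u, u), -1)) = Mul(Add(-1, u), Pow(Mul(2, u), -1)) = Mul(Add(-1, u), Mul(Rational(1, 2), Pow(u, -1))) = Mul(Rational(1, 2), Pow(u, -1), Add(-1, u)))
Function('Y')(S) = Add(3, Pow(S, Rational(3, 2))) (Function('Y')(S) = Add(3, Mul(S, Pow(S, Rational(1, 2)))) = Add(3, Pow(S, Rational(3, 2))))
Mul(Add(77, Mul(-1, Add(Function('Y')(4), Add(Mul(-2, Function('I')(-5)), D)))), 45) = Mul(Add(77, Mul(-1, Add(Add(3, Pow(4, Rational(3, 2))), Add(Mul(-2, Mul(Rational(1, 2), Pow(-5, -1), Add(-1, -5))), 2)))), 45) = Mul(Add(77, Mul(-1, Add(Add(3, 8), Add(Mul(-2, Mul(Rational(1, 2), Rational(-1, 5), -6)), 2)))), 45) = Mul(Add(77, Mul(-1, Add(11, Add(Mul(-2, Rational(3, 5)), 2)))), 45) = Mul(Add(77, Mul(-1, Add(11, Add(Rational(-6, 5), 2)))), 45) = Mul(Add(77, Mul(-1, Add(11, Rational(4, 5)))), 45) = Mul(Add(77, Mul(-1, Rational(59, 5))), 45) = Mul(Add(77, Rational(-59, 5)), 45) = Mul(Rational(326, 5), 45) = 2934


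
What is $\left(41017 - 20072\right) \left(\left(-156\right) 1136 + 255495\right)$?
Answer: $1639553655$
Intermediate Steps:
$\left(41017 - 20072\right) \left(\left(-156\right) 1136 + 255495\right) = 20945 \left(-177216 + 255495\right) = 20945 \cdot 78279 = 1639553655$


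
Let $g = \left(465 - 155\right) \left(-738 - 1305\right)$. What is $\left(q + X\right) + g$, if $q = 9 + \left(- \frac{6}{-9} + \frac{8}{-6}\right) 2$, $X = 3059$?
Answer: $- \frac{1890790}{3} \approx -6.3026 \cdot 10^{5}$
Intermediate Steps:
$g = -633330$ ($g = 310 \left(-2043\right) = -633330$)
$q = \frac{23}{3}$ ($q = 9 + \left(\left(-6\right) \left(- \frac{1}{9}\right) + 8 \left(- \frac{1}{6}\right)\right) 2 = 9 + \left(\frac{2}{3} - \frac{4}{3}\right) 2 = 9 - \frac{4}{3} = \frac{23}{3} \approx 7.6667$)
$\left(q + X\right) + g = \left(\frac{23}{3} + 3059\right) - 633330 = \frac{9200}{3} - 633330 = - \frac{1890790}{3}$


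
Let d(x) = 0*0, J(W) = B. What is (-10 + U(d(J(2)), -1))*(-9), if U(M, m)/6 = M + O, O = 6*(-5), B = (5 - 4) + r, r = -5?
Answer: 1710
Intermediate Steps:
B = -4 (B = (5 - 4) - 5 = 1 - 5 = -4)
J(W) = -4
O = -30
d(x) = 0
U(M, m) = -180 + 6*M (U(M, m) = 6*(M - 30) = 6*(-30 + M) = -180 + 6*M)
(-10 + U(d(J(2)), -1))*(-9) = (-10 + (-180 + 6*0))*(-9) = (-10 + (-180 + 0))*(-9) = (-10 - 180)*(-9) = -190*(-9) = 1710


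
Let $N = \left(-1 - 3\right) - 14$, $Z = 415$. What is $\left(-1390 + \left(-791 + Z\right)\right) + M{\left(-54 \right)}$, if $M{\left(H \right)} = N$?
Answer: $-1784$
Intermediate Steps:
$N = -18$ ($N = -4 - 14 = -18$)
$M{\left(H \right)} = -18$
$\left(-1390 + \left(-791 + Z\right)\right) + M{\left(-54 \right)} = \left(-1390 + \left(-791 + 415\right)\right) - 18 = \left(-1390 - 376\right) - 18 = -1766 - 18 = -1784$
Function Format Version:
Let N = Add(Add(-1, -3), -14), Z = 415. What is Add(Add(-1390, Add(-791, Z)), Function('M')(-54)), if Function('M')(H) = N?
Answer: -1784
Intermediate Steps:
N = -18 (N = Add(-4, -14) = -18)
Function('M')(H) = -18
Add(Add(-1390, Add(-791, Z)), Function('M')(-54)) = Add(Add(-1390, Add(-791, 415)), -18) = Add(Add(-1390, -376), -18) = Add(-1766, -18) = -1784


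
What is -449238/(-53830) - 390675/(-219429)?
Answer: 2847759056/281234835 ≈ 10.126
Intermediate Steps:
-449238/(-53830) - 390675/(-219429) = -449238*(-1/53830) - 390675*(-1/219429) = 224619/26915 + 130225/73143 = 2847759056/281234835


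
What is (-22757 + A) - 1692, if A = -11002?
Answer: -35451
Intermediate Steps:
(-22757 + A) - 1692 = (-22757 - 11002) - 1692 = -33759 - 1692 = -35451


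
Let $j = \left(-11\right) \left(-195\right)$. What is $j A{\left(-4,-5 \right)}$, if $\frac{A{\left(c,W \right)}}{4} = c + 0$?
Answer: $-34320$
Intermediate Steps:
$A{\left(c,W \right)} = 4 c$ ($A{\left(c,W \right)} = 4 \left(c + 0\right) = 4 c$)
$j = 2145$
$j A{\left(-4,-5 \right)} = 2145 \cdot 4 \left(-4\right) = 2145 \left(-16\right) = -34320$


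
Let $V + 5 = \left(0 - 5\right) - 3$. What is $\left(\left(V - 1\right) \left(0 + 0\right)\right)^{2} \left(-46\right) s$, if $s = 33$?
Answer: $0$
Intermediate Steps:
$V = -13$ ($V = -5 + \left(\left(0 - 5\right) - 3\right) = -5 - 8 = -13$)
$\left(\left(V - 1\right) \left(0 + 0\right)\right)^{2} \left(-46\right) s = \left(\left(-13 - 1\right) \left(0 + 0\right)\right)^{2} \left(-46\right) 33 = \left(\left(-14\right) 0\right)^{2} \left(-46\right) 33 = 0^{2} \left(-46\right) 33 = 0 \left(-46\right) 33 = 0 \cdot 33 = 0$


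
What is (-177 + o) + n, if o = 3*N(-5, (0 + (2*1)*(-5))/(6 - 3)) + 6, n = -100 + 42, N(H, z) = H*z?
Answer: -179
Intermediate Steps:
n = -58
o = 56 (o = 3*(-5*(0 + (2*1)*(-5))/(6 - 3)) + 6 = 3*(-5*(0 + 2*(-5))/3) + 6 = 3*(-5*(0 - 10)/3) + 6 = 3*(-(-50)/3) + 6 = 3*(-5*(-10/3)) + 6 = 3*(50/3) + 6 = 50 + 6 = 56)
(-177 + o) + n = (-177 + 56) - 58 = -121 - 58 = -179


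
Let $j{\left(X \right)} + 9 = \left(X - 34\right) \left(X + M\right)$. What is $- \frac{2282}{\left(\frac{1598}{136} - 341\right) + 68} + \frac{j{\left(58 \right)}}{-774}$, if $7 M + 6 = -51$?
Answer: $\frac{13589473}{1887270} \approx 7.2006$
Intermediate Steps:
$M = - \frac{57}{7}$ ($M = - \frac{6}{7} + \frac{1}{7} \left(-51\right) = - \frac{6}{7} - \frac{51}{7} = - \frac{57}{7} \approx -8.1429$)
$j{\left(X \right)} = -9 + \left(-34 + X\right) \left(- \frac{57}{7} + X\right)$ ($j{\left(X \right)} = -9 + \left(X - 34\right) \left(X - \frac{57}{7}\right) = -9 + \left(-34 + X\right) \left(- \frac{57}{7} + X\right)$)
$- \frac{2282}{\left(\frac{1598}{136} - 341\right) + 68} + \frac{j{\left(58 \right)}}{-774} = - \frac{2282}{\left(\frac{1598}{136} - 341\right) + 68} + \frac{\frac{1875}{7} + 58^{2} - \frac{17110}{7}}{-774} = - \frac{2282}{\left(1598 \cdot \frac{1}{136} - 341\right) + 68} + \left(\frac{1875}{7} + 3364 - \frac{17110}{7}\right) \left(- \frac{1}{774}\right) = - \frac{2282}{\left(\frac{47}{4} - 341\right) + 68} + \frac{8313}{7} \left(- \frac{1}{774}\right) = - \frac{2282}{- \frac{1317}{4} + 68} - \frac{2771}{1806} = - \frac{2282}{- \frac{1045}{4}} - \frac{2771}{1806} = \left(-2282\right) \left(- \frac{4}{1045}\right) - \frac{2771}{1806} = \frac{9128}{1045} - \frac{2771}{1806} = \frac{13589473}{1887270}$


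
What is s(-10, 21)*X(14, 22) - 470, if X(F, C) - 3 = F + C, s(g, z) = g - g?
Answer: -470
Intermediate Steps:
s(g, z) = 0
X(F, C) = 3 + C + F (X(F, C) = 3 + (F + C) = 3 + (C + F) = 3 + C + F)
s(-10, 21)*X(14, 22) - 470 = 0*(3 + 22 + 14) - 470 = 0*39 - 470 = 0 - 470 = -470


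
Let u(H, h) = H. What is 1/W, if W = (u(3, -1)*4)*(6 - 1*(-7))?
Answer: 1/156 ≈ 0.0064103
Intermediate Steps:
W = 156 (W = (3*4)*(6 - 1*(-7)) = 12*(6 + 7) = 12*13 = 156)
1/W = 1/156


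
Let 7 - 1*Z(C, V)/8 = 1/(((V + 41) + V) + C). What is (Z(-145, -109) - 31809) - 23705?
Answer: -8928734/161 ≈ -55458.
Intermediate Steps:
Z(C, V) = 56 - 8/(41 + C + 2*V) (Z(C, V) = 56 - 8/(((V + 41) + V) + C) = 56 - 8/(((41 + V) + V) + C) = 56 - 8/((41 + 2*V) + C) = 56 - 8/(41 + C + 2*V))
(Z(-145, -109) - 31809) - 23705 = (8*(286 + 7*(-145) + 14*(-109))/(41 - 145 + 2*(-109)) - 31809) - 23705 = (8*(286 - 1015 - 1526)/(41 - 145 - 218) - 31809) - 23705 = (8*(-2255)/(-322) - 31809) - 23705 = (8*(-1/322)*(-2255) - 31809) - 23705 = (9020/161 - 31809) - 23705 = -5112229/161 - 23705 = -8928734/161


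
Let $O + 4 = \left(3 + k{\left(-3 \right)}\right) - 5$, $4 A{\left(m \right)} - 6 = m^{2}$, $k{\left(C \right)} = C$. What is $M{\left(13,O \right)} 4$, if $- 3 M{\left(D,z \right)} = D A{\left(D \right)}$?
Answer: $- \frac{2275}{3} \approx -758.33$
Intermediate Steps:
$A{\left(m \right)} = \frac{3}{2} + \frac{m^{2}}{4}$
$O = -9$ ($O = -4 + \left(\left(3 - 3\right) - 5\right) = -4 + \left(0 - 5\right) = -4 - 5 = -9$)
$M{\left(D,z \right)} = - \frac{D \left(\frac{3}{2} + \frac{D^{2}}{4}\right)}{3}$
$M{\left(13,O \right)} 4 = \left(- \frac{1}{12}\right) 13 \left(6 + 13^{2}\right) 4 = \left(- \frac{1}{12}\right) 13 \left(6 + 169\right) 4 = \left(- \frac{1}{12}\right) 13 \cdot 175 \cdot 4 = \left(- \frac{2275}{12}\right) 4 = - \frac{2275}{3}$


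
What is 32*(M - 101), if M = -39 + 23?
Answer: -3744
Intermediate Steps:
M = -16
32*(M - 101) = 32*(-16 - 101) = 32*(-117) = -3744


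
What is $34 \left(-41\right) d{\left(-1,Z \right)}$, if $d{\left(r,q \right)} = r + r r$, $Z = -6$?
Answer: $0$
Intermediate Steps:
$d{\left(r,q \right)} = r + r^{2}$
$34 \left(-41\right) d{\left(-1,Z \right)} = 34 \left(-41\right) \left(- (1 - 1)\right) = - 1394 \left(\left(-1\right) 0\right) = \left(-1394\right) 0 = 0$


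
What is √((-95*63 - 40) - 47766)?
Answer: I*√53791 ≈ 231.93*I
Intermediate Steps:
√((-95*63 - 40) - 47766) = √((-5985 - 40) - 47766) = √(-6025 - 47766) = √(-53791) = I*√53791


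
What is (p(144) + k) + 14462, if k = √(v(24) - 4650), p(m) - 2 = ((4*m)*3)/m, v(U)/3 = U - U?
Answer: 14476 + 5*I*√186 ≈ 14476.0 + 68.191*I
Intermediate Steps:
v(U) = 0 (v(U) = 3*(U - U) = 3*0 = 0)
p(m) = 14 (p(m) = 2 + ((4*m)*3)/m = 2 + (12*m)/m = 2 + 12 = 14)
k = 5*I*√186 (k = √(0 - 4650) = √(-4650) = 5*I*√186 ≈ 68.191*I)
(p(144) + k) + 14462 = (14 + 5*I*√186) + 14462 = 14476 + 5*I*√186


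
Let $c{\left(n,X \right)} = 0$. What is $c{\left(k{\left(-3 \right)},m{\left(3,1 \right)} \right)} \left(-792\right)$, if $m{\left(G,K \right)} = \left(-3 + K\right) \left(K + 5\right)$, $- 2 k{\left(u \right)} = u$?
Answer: $0$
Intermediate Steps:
$k{\left(u \right)} = - \frac{u}{2}$
$m{\left(G,K \right)} = \left(-3 + K\right) \left(5 + K\right)$
$c{\left(k{\left(-3 \right)},m{\left(3,1 \right)} \right)} \left(-792\right) = 0 \left(-792\right) = 0$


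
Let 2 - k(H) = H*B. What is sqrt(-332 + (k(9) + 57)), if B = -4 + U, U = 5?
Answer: I*sqrt(282) ≈ 16.793*I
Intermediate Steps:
B = 1 (B = -4 + 5 = 1)
k(H) = 2 - H
sqrt(-332 + (k(9) + 57)) = sqrt(-332 + ((2 - 1*9) + 57)) = sqrt(-332 + ((2 - 9) + 57)) = sqrt(-332 + (-7 + 57)) = sqrt(-332 + 50) = sqrt(-282) = I*sqrt(282)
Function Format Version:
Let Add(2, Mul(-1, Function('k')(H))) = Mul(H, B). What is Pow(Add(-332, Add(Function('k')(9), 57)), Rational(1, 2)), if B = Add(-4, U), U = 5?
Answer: Mul(I, Pow(282, Rational(1, 2))) ≈ Mul(16.793, I)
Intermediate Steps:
B = 1 (B = Add(-4, 5) = 1)
Function('k')(H) = Add(2, Mul(-1, H)) (Function('k')(H) = Add(2, Mul(-1, Mul(H, 1))) = Add(2, Mul(-1, H)))
Pow(Add(-332, Add(Function('k')(9), 57)), Rational(1, 2)) = Pow(Add(-332, Add(Add(2, Mul(-1, 9)), 57)), Rational(1, 2)) = Pow(Add(-332, Add(Add(2, -9), 57)), Rational(1, 2)) = Pow(Add(-332, Add(-7, 57)), Rational(1, 2)) = Pow(Add(-332, 50), Rational(1, 2)) = Pow(-282, Rational(1, 2)) = Mul(I, Pow(282, Rational(1, 2)))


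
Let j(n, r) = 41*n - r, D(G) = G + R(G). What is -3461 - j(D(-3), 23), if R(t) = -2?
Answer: -3233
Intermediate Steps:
D(G) = -2 + G (D(G) = G - 2 = -2 + G)
j(n, r) = -r + 41*n
-3461 - j(D(-3), 23) = -3461 - (-1*23 + 41*(-2 - 3)) = -3461 - (-23 + 41*(-5)) = -3461 - (-23 - 205) = -3461 - 1*(-228) = -3461 + 228 = -3233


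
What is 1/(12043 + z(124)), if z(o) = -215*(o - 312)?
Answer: 1/52463 ≈ 1.9061e-5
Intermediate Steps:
z(o) = 67080 - 215*o (z(o) = -215*(-312 + o) = 67080 - 215*o)
1/(12043 + z(124)) = 1/(12043 + (67080 - 215*124)) = 1/(12043 + (67080 - 26660)) = 1/(12043 + 40420) = 1/52463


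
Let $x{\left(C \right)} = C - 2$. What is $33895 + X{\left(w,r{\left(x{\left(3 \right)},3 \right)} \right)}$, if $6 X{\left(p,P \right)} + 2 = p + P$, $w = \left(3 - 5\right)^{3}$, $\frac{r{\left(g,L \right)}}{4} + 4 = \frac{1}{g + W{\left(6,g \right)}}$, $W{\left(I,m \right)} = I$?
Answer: $\frac{711706}{21} \approx 33891.0$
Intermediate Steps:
$x{\left(C \right)} = -2 + C$
$r{\left(g,L \right)} = -16 + \frac{4}{6 + g}$ ($r{\left(g,L \right)} = -16 + \frac{4}{g + 6} = -16 + \frac{4}{6 + g}$)
$w = -8$ ($w = \left(3 - 5\right)^{3} = \left(-2\right)^{3} = -8$)
$X{\left(p,P \right)} = - \frac{1}{3} + \frac{P}{6} + \frac{p}{6}$ ($X{\left(p,P \right)} = - \frac{1}{3} + \frac{p + P}{6} = - \frac{1}{3} + \frac{P + p}{6} = - \frac{1}{3} + \left(\frac{P}{6} + \frac{p}{6}\right) = - \frac{1}{3} + \frac{P}{6} + \frac{p}{6}$)
$33895 + X{\left(w,r{\left(x{\left(3 \right)},3 \right)} \right)} = 33895 + \left(- \frac{1}{3} + \frac{4 \frac{1}{6 + \left(-2 + 3\right)} \left(-23 - 4 \left(-2 + 3\right)\right)}{6} + \frac{1}{6} \left(-8\right)\right) = 33895 - \left(\frac{5}{3} - \frac{2 \left(-23 - 4\right)}{3 \left(6 + 1\right)}\right) = 33895 - \left(\frac{5}{3} - \frac{2 \left(-23 - 4\right)}{3 \cdot 7}\right) = 33895 - \left(\frac{5}{3} - \frac{2}{3} \cdot \frac{1}{7} \left(-27\right)\right) = 33895 - \frac{89}{21} = \frac{711706}{21}$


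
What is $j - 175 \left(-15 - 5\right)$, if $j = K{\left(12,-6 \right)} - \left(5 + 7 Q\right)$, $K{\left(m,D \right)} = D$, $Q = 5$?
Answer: $3454$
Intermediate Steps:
$j = -46$ ($j = -6 - 40 = -46$)
$j - 175 \left(-15 - 5\right) = -46 - 175 \left(-15 - 5\right) = -46 - -3500 = -46 + 3500 = 3454$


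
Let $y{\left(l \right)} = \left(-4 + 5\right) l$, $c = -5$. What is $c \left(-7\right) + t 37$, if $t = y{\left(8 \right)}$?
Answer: $331$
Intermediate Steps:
$y{\left(l \right)} = l$ ($y{\left(l \right)} = 1 l = l$)
$t = 8$
$c \left(-7\right) + t 37 = \left(-5\right) \left(-7\right) + 8 \cdot 37 = 35 + 296 = 331$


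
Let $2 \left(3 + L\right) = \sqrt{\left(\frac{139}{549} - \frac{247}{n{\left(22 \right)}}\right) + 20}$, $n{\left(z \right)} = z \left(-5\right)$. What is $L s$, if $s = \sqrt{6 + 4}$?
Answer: $\frac{\sqrt{10} \left(-120780 + \sqrt{9116830030}\right)}{40260} \approx -1.9871$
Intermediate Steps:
$n{\left(z \right)} = - 5 z$
$s = \sqrt{10} \approx 3.1623$
$L = -3 + \frac{\sqrt{9116830030}}{40260}$ ($L = -3 + \frac{\sqrt{\left(\frac{139}{549} - \frac{247}{\left(-5\right) 22}\right) + 20}}{2} = -3 + \frac{\sqrt{\left(139 \cdot \frac{1}{549} - \frac{247}{-110}\right) + 20}}{2} = -3 + \frac{\sqrt{\left(\frac{139}{549} - - \frac{247}{110}\right) + 20}}{2} = -3 + \frac{\sqrt{\left(\frac{139}{549} + \frac{247}{110}\right) + 20}}{2} = -3 + \frac{\sqrt{\frac{150893}{60390} + 20}}{2} = -3 + \frac{\sqrt{\frac{1358693}{60390}}}{2} = -3 + \frac{\frac{1}{20130} \sqrt{9116830030}}{2} = -3 + \frac{\sqrt{9116830030}}{40260} \approx -0.62836$)
$L s = \left(-3 + \frac{\sqrt{9116830030}}{40260}\right) \sqrt{10} = \sqrt{10} \left(-3 + \frac{\sqrt{9116830030}}{40260}\right)$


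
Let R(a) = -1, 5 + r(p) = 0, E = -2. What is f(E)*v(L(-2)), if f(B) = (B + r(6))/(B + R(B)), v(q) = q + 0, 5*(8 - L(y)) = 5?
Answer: 49/3 ≈ 16.333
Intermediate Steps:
L(y) = 7 (L(y) = 8 - ⅕*5 = 8 - 1 = 7)
r(p) = -5 (r(p) = -5 + 0 = -5)
v(q) = q
f(B) = (-5 + B)/(-1 + B) (f(B) = (B - 5)/(B - 1) = (-5 + B)/(-1 + B))
f(E)*v(L(-2)) = ((-5 - 2)/(-1 - 2))*7 = (-7/(-3))*7 = -⅓*(-7)*7 = (7/3)*7 = 49/3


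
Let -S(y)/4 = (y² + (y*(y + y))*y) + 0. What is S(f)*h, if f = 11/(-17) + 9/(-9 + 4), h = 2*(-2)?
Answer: -229126144/614125 ≈ -373.09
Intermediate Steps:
h = -4
f = -208/85 (f = 11*(-1/17) + 9/(-5) = -11/17 + 9*(-⅕) = -11/17 - 9/5 = -208/85 ≈ -2.4471)
S(y) = -8*y³ - 4*y² (S(y) = -4*((y² + (y*(y + y))*y) + 0) = -4*((y² + (y*(2*y))*y) + 0) = -4*((y² + (2*y²)*y) + 0) = -4*((y² + 2*y³) + 0) = -4*(y² + 2*y³) = -8*y³ - 4*y²)
S(f)*h = ((-208/85)²*(-4 - 8*(-208/85)))*(-4) = (43264*(-4 + 1664/85)/7225)*(-4) = ((43264/7225)*(1324/85))*(-4) = (57281536/614125)*(-4) = -229126144/614125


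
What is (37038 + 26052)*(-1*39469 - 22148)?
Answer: -3887416530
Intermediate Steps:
(37038 + 26052)*(-1*39469 - 22148) = 63090*(-39469 - 22148) = 63090*(-61617) = -3887416530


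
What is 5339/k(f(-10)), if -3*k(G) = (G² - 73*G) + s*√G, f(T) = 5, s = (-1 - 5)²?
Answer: 272289/5456 + 144153*√5/27280 ≈ 61.722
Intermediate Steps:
s = 36 (s = (-6)² = 36)
k(G) = -12*√G - G²/3 + 73*G/3 (k(G) = -((G² - 73*G) + 36*√G)/3 = -(G² - 73*G + 36*√G)/3 = -12*√G - G²/3 + 73*G/3)
5339/k(f(-10)) = 5339/(-12*√5 - ⅓*5² + (73/3)*5) = 5339/(-12*√5 - ⅓*25 + 365/3) = 5339/(-12*√5 - 25/3 + 365/3) = 5339/(340/3 - 12*√5)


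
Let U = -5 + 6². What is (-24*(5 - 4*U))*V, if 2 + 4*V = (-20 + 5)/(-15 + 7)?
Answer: -357/4 ≈ -89.250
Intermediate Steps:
V = -1/32 (V = -½ + ((-20 + 5)/(-15 + 7))/4 = -½ + (-15/(-8))/4 = -½ + (-15*(-⅛))/4 = -½ + (¼)*(15/8) = -½ + 15/32 = -1/32 ≈ -0.031250)
U = 31 (U = -5 + 36 = 31)
(-24*(5 - 4*U))*V = -24*(5 - 4*31)*(-1/32) = -24*(5 - 124)*(-1/32) = -24*(-119)*(-1/32) = 2856*(-1/32) = -357/4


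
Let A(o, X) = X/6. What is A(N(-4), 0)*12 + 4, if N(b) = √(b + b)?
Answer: 4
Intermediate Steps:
N(b) = √2*√b (N(b) = √(2*b) = √2*√b)
A(o, X) = X/6 (A(o, X) = X*(⅙) = X/6)
A(N(-4), 0)*12 + 4 = ((⅙)*0)*12 + 4 = 0*12 + 4 = 0 + 4 = 4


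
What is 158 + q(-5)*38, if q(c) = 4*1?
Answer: 310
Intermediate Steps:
q(c) = 4
158 + q(-5)*38 = 158 + 4*38 = 158 + 152 = 310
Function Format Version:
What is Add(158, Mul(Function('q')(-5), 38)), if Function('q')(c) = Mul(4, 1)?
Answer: 310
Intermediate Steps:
Function('q')(c) = 4
Add(158, Mul(Function('q')(-5), 38)) = Add(158, Mul(4, 38)) = Add(158, 152) = 310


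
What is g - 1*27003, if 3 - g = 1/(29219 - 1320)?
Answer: -753273001/27899 ≈ -27000.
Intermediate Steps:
g = 83696/27899 (g = 3 - 1/(29219 - 1320) = 3 - 1/27899 = 83696/27899 ≈ 3.0000)
g - 1*27003 = 83696/27899 - 1*27003 = 83696/27899 - 27003 = -753273001/27899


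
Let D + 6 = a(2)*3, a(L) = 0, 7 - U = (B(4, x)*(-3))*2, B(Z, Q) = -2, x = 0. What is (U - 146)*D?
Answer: 906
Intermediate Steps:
U = -5 (U = 7 - (-2*(-3))*2 = 7 - 6*2 = 7 - 1*12 = 7 - 12 = -5)
D = -6 (D = -6 + 0*3 = -6 + 0 = -6)
(U - 146)*D = (-5 - 146)*(-6) = -151*(-6) = 906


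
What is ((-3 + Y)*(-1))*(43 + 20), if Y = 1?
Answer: 126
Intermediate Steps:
((-3 + Y)*(-1))*(43 + 20) = ((-3 + 1)*(-1))*(43 + 20) = -2*(-1)*63 = 2*63 = 126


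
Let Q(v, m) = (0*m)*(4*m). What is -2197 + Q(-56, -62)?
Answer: -2197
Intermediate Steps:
Q(v, m) = 0 (Q(v, m) = 0*(4*m) = 0)
-2197 + Q(-56, -62) = -2197 + 0 = -2197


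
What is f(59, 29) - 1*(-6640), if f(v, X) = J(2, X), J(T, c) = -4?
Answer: 6636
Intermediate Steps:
f(v, X) = -4
f(59, 29) - 1*(-6640) = -4 - 1*(-6640) = -4 + 6640 = 6636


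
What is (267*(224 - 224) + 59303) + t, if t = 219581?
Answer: 278884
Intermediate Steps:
(267*(224 - 224) + 59303) + t = (267*(224 - 224) + 59303) + 219581 = (267*0 + 59303) + 219581 = (0 + 59303) + 219581 = 59303 + 219581 = 278884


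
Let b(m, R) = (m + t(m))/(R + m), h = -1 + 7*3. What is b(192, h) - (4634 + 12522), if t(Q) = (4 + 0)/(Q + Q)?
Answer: -349140479/20352 ≈ -17155.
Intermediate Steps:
h = 20 (h = -1 + 21 = 20)
t(Q) = 2/Q (t(Q) = 4/((2*Q)) = 4*(1/(2*Q)) = 2/Q)
b(m, R) = (m + 2/m)/(R + m)
b(192, h) - (4634 + 12522) = (2 + 192²)/(192*(20 + 192)) - (4634 + 12522) = (1/192)*(2 + 36864)/212 - 1*17156 = (1/192)*(1/212)*36866 - 17156 = 18433/20352 - 17156 = -349140479/20352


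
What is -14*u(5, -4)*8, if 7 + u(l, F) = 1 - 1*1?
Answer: 784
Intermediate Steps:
u(l, F) = -7 (u(l, F) = -7 + (1 - 1*1) = -7 + (1 - 1) = -7 + 0 = -7)
-14*u(5, -4)*8 = -14*(-7)*8 = 98*8 = 784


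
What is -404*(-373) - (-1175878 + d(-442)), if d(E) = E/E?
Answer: 1326569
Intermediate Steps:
d(E) = 1
-404*(-373) - (-1175878 + d(-442)) = -404*(-373) - (-1175878 + 1) = 150692 - 1*(-1175877) = 150692 + 1175877 = 1326569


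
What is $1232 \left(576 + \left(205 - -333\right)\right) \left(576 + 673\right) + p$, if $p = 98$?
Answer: $1714187650$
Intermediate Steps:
$1232 \left(576 + \left(205 - -333\right)\right) \left(576 + 673\right) + p = 1232 \left(576 + \left(205 - -333\right)\right) \left(576 + 673\right) + 98 = 1232 \left(576 + \left(205 + 333\right)\right) 1249 + 98 = 1232 \left(576 + 538\right) 1249 + 98 = 1232 \cdot 1114 \cdot 1249 + 98 = 1232 \cdot 1391386 + 98 = 1714187552 + 98 = 1714187650$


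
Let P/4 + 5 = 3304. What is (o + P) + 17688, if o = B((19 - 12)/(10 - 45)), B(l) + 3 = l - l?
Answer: 30881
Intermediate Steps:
P = 13196 (P = -20 + 4*3304 = -20 + 13216 = 13196)
B(l) = -3 (B(l) = -3 + (l - l) = -3 + 0 = -3)
o = -3
(o + P) + 17688 = (-3 + 13196) + 17688 = 13193 + 17688 = 30881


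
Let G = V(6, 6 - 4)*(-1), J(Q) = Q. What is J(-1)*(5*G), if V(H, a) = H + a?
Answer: 40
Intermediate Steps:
G = -8 (G = (6 + (6 - 4))*(-1) = (6 + 2)*(-1) = 8*(-1) = -8)
J(-1)*(5*G) = -5*(-8) = -1*(-40) = 40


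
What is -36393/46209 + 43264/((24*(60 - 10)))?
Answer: 40739887/1155225 ≈ 35.266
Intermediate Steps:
-36393/46209 + 43264/((24*(60 - 10))) = -36393*1/46209 + 43264/((24*50)) = -12131/15403 + 43264/1200 = -12131/15403 + 43264*(1/1200) = -12131/15403 + 2704/75 = 40739887/1155225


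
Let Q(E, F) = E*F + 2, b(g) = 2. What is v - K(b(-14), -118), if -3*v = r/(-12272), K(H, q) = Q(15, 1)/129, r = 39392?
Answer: 92827/98943 ≈ 0.93819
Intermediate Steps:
Q(E, F) = 2 + E*F
K(H, q) = 17/129 (K(H, q) = (2 + 15*1)/129 = (2 + 15)*(1/129) = 17*(1/129) = 17/129)
v = 2462/2301 (v = -39392/(3*(-12272)) = -39392*(-1)/(3*12272) = -⅓*(-2462/767) = 2462/2301 ≈ 1.0700)
v - K(b(-14), -118) = 2462/2301 - 1*17/129 = 2462/2301 - 17/129 = 92827/98943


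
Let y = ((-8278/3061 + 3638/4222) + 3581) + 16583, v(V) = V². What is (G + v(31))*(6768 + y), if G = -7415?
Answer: -1123102553429542/6461771 ≈ -1.7381e+8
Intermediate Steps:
y = 130283243545/6461771 (y = ((-8278*1/3061 + 3638*(1/4222)) + 3581) + 16583 = ((-8278/3061 + 1819/2111) + 3581) + 16583 = (-11906899/6461771 + 3581) + 16583 = 23127695052/6461771 + 16583 = 130283243545/6461771 ≈ 20162.)
(G + v(31))*(6768 + y) = (-7415 + 31²)*(6768 + 130283243545/6461771) = (-7415 + 961)*(174016509673/6461771) = -6454*174016509673/6461771 = -1123102553429542/6461771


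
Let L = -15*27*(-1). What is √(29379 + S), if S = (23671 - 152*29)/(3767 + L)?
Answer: 3*√14206639377/2086 ≈ 171.42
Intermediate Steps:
L = 405 (L = -405*(-1) = 405)
S = 19263/4172 (S = (23671 - 152*29)/(3767 + 405) = (23671 - 4408)/4172 = 19263*(1/4172) = 19263/4172 ≈ 4.6172)
√(29379 + S) = √(29379 + 19263/4172) = √(122588451/4172) = 3*√14206639377/2086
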